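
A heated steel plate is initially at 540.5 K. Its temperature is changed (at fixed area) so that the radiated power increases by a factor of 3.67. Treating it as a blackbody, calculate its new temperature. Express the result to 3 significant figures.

T₂ ≈ 748 K

P ∝ T⁴, so T₂/T₁ = (P₂/P₁)^(1/4) = (3.67)^(1/4) = 1.38410.
T₂ = 540.5 × 1.38410 = 748 K.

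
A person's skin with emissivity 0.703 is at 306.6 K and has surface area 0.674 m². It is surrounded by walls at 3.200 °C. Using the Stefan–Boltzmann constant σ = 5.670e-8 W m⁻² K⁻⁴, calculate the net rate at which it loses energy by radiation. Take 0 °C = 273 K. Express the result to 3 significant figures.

Net loss ≈ 81.1 W

Surroundings: T = 3.200 °C + 273 = 276.200 K.
Area A = 0.674 m².
Net radiated power P_net = εσA(T⁴ − T₀⁴) = 0.703×5.670×10⁻⁸×0.674×(306.6⁴ − 276.200⁴).
T⁴ − T₀⁴ = 8.83667×10⁹ − 5.81962×10⁹ = 3.01705×10⁹ K⁴, so P_net = 81.1 W.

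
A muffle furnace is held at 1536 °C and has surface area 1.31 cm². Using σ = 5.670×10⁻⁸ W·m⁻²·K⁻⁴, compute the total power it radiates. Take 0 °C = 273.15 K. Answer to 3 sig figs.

P ≈ 79.6 W

T = 1536 °C + 273.15 = 1809.15 K.
Area A = 1.31 cm² = 1.31×10⁻⁴ m².
P = σAT⁴ = 5.670×10⁻⁸ × 1.31×10⁻⁴ × (1809.15)⁴ = 79.6 W.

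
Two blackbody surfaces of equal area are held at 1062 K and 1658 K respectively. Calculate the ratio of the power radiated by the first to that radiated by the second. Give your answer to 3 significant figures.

With equal areas, P₁/P₂ = (T₁/T₂)⁴ = (1062/1658)⁴ = 0.168.

P₁/P₂ ≈ 0.168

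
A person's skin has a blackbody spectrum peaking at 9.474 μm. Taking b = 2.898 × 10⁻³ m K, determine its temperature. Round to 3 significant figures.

Wien's law gives T = b/λ_max = (2.898×10⁻³ m·K)/(9.474×10⁻⁶ m) = 306 K.

T ≈ 306 K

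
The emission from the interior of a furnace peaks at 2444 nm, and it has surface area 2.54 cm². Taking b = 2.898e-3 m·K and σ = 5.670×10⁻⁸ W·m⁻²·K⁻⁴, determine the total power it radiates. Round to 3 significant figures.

P ≈ 28.5 W

Wien's law: T = b/λ_max = 2.898×10⁻³/2.444×10⁻⁶ = 1185.76 K.
Area A = 2.54 cm² = 2.54×10⁻⁴ m².
Then P = σAT⁴ = 5.670×10⁻⁸×2.54×10⁻⁴×(1185.76)⁴ = 28.5 W.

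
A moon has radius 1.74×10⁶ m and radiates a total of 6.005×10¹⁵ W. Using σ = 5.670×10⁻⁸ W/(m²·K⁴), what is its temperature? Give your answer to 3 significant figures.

T ≈ 230 K

Surface area A = 4πR² = 4π(1.74×10⁶ m)² = 3.80459×10¹³ m².
P = σAT⁴ ⇒ T = (P/(σA))^(1/4) = (6.005×10¹⁵/(5.670×10⁻⁸×3.80459×10¹³))^(1/4) = 230 K.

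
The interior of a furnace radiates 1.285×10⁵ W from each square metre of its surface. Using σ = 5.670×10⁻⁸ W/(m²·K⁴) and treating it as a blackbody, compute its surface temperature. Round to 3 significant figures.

I = σT⁴, so T = (I/σ)^(1/4) = (1.285×10⁵/(5.670×10⁻⁸))^(1/4) = 1.23×10³ K.

T ≈ 1.23×10³ K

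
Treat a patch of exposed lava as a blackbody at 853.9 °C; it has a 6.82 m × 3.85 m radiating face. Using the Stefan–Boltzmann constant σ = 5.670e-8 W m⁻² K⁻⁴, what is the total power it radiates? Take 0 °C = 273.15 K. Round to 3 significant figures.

P ≈ 2.40×10⁶ W

T = 853.9 °C + 273.15 = 1127.05 K.
Area A = 6.82 × 3.85 = 26.257 m².
P = σAT⁴ = 5.670×10⁻⁸ × 26.257 × (1127.05)⁴ = 2.40×10⁶ W.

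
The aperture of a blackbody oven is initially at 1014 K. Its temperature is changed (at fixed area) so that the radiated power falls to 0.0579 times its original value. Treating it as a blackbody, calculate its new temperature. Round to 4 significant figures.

T₂ ≈ 497.4 K

P ∝ T⁴, so T₂/T₁ = (P₂/P₁)^(1/4) = (0.0579)^(1/4) = 0.490535.
T₂ = 1014 × 0.490535 = 497.4 K.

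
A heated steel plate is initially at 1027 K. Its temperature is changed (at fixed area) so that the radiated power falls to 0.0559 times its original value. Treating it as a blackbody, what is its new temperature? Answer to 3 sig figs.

P ∝ T⁴, so T₂/T₁ = (P₂/P₁)^(1/4) = (0.0559)^(1/4) = 0.486243.
T₂ = 1027 × 0.486243 = 499 K.

T₂ ≈ 499 K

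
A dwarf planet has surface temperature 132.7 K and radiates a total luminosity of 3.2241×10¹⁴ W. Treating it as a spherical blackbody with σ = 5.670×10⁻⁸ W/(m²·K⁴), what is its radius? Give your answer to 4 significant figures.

L = 4πR²σT⁴ ⇒ R = √(L/(4πσT⁴)).
σT⁴ = 17.5819 W/m², so R = √(3.2241×10¹⁴/(4π×17.5819)) = 1.208×10⁶ m.

R ≈ 1.208×10⁶ m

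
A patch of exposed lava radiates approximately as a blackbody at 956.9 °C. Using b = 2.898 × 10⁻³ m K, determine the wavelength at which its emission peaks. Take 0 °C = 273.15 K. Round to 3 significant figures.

T = 956.9 °C + 273.15 = 1230.05 K.
Wien's displacement law: λ_max = b/T = (2.898×10⁻³ m·K)/(1230.05 K) = 2.356×10⁻⁶ m.
That is 2.36 μm, in the infrared range.

λ_max ≈ 2.36 μm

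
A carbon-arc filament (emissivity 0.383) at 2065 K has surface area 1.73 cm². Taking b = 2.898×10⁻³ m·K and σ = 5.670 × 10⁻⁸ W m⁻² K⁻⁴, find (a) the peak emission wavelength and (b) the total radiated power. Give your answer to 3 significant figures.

λ_max ≈ 1.40×10³ nm; P ≈ 68.3 W

(a) λ_max = b/T = 2.898×10⁻³/2065 = 1.403×10⁻⁶ m = 1.40×10³ nm.
Area A = 1.73 cm² = 1.73×10⁻⁴ m².
(b) P = εσAT⁴ = 0.383×5.670×10⁻⁸×1.73×10⁻⁴×(2065)⁴ = 68.3 W.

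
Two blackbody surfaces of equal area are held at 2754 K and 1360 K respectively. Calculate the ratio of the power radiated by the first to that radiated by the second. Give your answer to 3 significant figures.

P₁/P₂ ≈ 16.8

With equal areas, P₁/P₂ = (T₁/T₂)⁴ = (2754/1360)⁴ = 16.8.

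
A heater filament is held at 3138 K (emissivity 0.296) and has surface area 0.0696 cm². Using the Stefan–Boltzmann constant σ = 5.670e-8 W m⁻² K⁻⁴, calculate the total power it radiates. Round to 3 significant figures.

P ≈ 11.3 W

Area A = 0.0696 cm² = 6.96×10⁻⁶ m².
P = εσAT⁴ = 0.296 × 5.670×10⁻⁸ × 6.96×10⁻⁶ × (3138)⁴ = 11.3 W.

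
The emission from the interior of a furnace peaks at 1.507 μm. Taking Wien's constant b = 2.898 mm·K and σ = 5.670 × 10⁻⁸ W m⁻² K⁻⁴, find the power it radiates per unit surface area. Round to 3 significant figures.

Wien's law: T = b/λ_max = 2.898×10⁻³/1.507×10⁻⁶ = 1923.03 K.
Then I = σT⁴ = 5.670×10⁻⁸×(1923.03)⁴ = 7.75×10⁵ W/m².

I ≈ 7.75×10⁵ W/m²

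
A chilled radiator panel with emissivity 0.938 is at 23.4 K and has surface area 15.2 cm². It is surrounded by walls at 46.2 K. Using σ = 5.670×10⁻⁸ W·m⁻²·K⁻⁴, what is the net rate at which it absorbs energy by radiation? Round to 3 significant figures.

Area A = 15.2 cm² = 1.52×10⁻³ m².
Net radiated power P_net = εσA(T⁴ − T₀⁴) = 0.938×5.670×10⁻⁸×1.52×10⁻³×(23.4⁴ − 46.2⁴).
T⁴ − T₀⁴ = 2.99822×10⁵ − 4.55583×10⁶ = -4.25601×10⁶ K⁴, so P_net = -3.44×10⁻⁴ W — negative, meaning a net gain of 3.44×10⁻⁴ W.

Net gain ≈ 3.44×10⁻⁴ W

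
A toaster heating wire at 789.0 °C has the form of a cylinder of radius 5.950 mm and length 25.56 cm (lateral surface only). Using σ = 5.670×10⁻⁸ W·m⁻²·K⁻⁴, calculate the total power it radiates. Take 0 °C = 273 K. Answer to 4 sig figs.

P ≈ 689.2 W

T = 789.0 °C + 273 = 1062.0 K.
Lateral area A = 2πrL = 2π×5.950×10⁻³×0.2556 = 9.55559×10⁻³ m².
P = σAT⁴ = 5.670×10⁻⁸ × 9.55559×10⁻³ × (1062.0)⁴ = 689.2 W.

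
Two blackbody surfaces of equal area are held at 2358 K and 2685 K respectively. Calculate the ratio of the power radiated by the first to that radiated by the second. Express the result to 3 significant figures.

With equal areas, P₁/P₂ = (T₁/T₂)⁴ = (2358/2685)⁴ = 0.595.

P₁/P₂ ≈ 0.595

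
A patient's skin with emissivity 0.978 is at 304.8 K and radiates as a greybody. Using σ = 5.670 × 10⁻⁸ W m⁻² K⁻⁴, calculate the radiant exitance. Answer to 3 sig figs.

I ≈ 479 W/m²

Stefan–Boltzmann: I = εσT⁴ = 0.978 × 5.670×10⁻⁸ × (304.8)⁴ = 479 W/m².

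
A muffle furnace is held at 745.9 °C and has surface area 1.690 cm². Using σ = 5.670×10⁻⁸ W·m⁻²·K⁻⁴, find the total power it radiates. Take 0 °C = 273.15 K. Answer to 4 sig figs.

T = 745.9 °C + 273.15 = 1019.05 K.
Area A = 1.690 cm² = 1.690×10⁻⁴ m².
P = σAT⁴ = 5.670×10⁻⁸ × 1.690×10⁻⁴ × (1019.05)⁴ = 10.33 W.

P ≈ 10.33 W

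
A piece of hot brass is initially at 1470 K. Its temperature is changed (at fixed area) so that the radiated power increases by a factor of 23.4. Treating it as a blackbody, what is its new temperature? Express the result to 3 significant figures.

T₂ ≈ 3.23×10³ K

P ∝ T⁴, so T₂/T₁ = (P₂/P₁)^(1/4) = (23.4)^(1/4) = 2.19940.
T₂ = 1470 × 2.19940 = 3.23×10³ K.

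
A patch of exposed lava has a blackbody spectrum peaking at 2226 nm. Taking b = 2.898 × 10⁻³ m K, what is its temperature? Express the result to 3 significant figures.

T ≈ 1.30×10³ K

Wien's law gives T = b/λ_max = (2.898×10⁻³ m·K)/(2.226×10⁻⁶ m) = 1.30×10³ K.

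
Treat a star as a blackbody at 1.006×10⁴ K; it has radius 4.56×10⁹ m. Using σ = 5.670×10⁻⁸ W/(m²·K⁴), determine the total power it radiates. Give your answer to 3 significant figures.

P ≈ 1.52×10²⁹ W

Surface area A = 4πR² = 4π(4.56×10⁹ m)² = 2.61300×10²⁰ m².
P = σAT⁴ = 5.670×10⁻⁸ × 2.61300×10²⁰ × (1.006×10⁴)⁴ = 1.52×10²⁹ W.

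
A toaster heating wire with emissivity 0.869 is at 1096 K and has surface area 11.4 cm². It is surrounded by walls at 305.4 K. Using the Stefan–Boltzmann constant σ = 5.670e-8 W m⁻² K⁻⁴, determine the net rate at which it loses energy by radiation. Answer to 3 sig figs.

Area A = 11.4 cm² = 1.14×10⁻³ m².
Net radiated power P_net = εσA(T⁴ − T₀⁴) = 0.869×5.670×10⁻⁸×1.14×10⁻³×(1096⁴ − 305.4⁴).
T⁴ − T₀⁴ = 1.44292×10¹² − 8.69914×10⁹ = 1.43422×10¹² K⁴, so P_net = 80.6 W.

Net loss ≈ 80.6 W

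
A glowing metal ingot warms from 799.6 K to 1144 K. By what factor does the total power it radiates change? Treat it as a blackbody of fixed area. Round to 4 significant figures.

P₂/P₁ ≈ 4.190

P ∝ T⁴, so P₂/P₁ = (T₂/T₁)⁴ = (1144/799.6)⁴ = (1.43072)⁴ = 4.190.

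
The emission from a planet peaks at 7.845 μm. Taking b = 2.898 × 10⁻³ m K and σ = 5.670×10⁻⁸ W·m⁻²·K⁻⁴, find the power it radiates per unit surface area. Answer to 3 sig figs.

I ≈ 1.06×10³ W/m²

Wien's law: T = b/λ_max = 2.898×10⁻³/7.845×10⁻⁶ = 369.407 K.
Then I = σT⁴ = 5.670×10⁻⁸×(369.407)⁴ = 1.06×10³ W/m².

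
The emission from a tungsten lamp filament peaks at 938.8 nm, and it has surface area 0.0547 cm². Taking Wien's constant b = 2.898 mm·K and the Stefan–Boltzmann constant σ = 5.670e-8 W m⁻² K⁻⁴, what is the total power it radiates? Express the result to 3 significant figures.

Wien's law: T = b/λ_max = 2.898×10⁻³/9.388×10⁻⁷ = 3086.92 K.
Area A = 0.0547 cm² = 5.47×10⁻⁶ m².
Then P = σAT⁴ = 5.670×10⁻⁸×5.47×10⁻⁶×(3086.92)⁴ = 28.2 W.

P ≈ 28.2 W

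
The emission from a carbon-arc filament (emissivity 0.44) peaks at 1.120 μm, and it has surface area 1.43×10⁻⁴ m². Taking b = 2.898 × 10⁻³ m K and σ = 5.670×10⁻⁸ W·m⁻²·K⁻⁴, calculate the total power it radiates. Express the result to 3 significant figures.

P ≈ 160 W

Wien's law: T = b/λ_max = 2.898×10⁻³/1.120×10⁻⁶ = 2587.50 K.
Area A = 1.43×10⁻⁴ m².
Then P = εσAT⁴ = 0.44×5.670×10⁻⁸×1.43×10⁻⁴×(2587.50)⁴ = 160 W.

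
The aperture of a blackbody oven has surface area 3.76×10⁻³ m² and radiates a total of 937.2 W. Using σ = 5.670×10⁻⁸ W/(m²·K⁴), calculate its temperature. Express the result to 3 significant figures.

T ≈ 1.45×10³ K

Area A = 3.76×10⁻³ m².
P = σAT⁴ ⇒ T = (P/(σA))^(1/4) = (937.2/(5.670×10⁻⁸×3.76×10⁻³))^(1/4) = 1.45×10³ K.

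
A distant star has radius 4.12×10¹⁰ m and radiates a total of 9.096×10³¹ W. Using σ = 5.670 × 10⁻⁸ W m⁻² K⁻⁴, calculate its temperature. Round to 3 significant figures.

T ≈ 1.66×10⁴ K

Surface area A = 4πR² = 4π(4.12×10¹⁰ m)² = 2.13307×10²² m².
P = σAT⁴ ⇒ T = (P/(σA))^(1/4) = (9.096×10³¹/(5.670×10⁻⁸×2.13307×10²²))^(1/4) = 1.66×10⁴ K.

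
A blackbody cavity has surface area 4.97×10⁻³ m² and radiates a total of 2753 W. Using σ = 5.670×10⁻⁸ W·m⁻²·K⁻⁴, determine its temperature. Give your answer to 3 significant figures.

T ≈ 1.77×10³ K

Area A = 4.97×10⁻³ m².
P = σAT⁴ ⇒ T = (P/(σA))^(1/4) = (2753/(5.670×10⁻⁸×4.97×10⁻³))^(1/4) = 1.77×10³ K.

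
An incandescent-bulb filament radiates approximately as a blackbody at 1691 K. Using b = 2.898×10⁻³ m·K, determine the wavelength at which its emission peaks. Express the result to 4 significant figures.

Wien's displacement law: λ_max = b/T = (2.898×10⁻³ m·K)/(1691 K) = 1.7138×10⁻⁶ m.
That is 1714 nm, in the infrared range.

λ_max ≈ 1714 nm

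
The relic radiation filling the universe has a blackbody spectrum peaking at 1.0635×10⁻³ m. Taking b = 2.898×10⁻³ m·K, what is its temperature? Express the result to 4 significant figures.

T ≈ 2.725 K

Wien's law gives T = b/λ_max = (2.898×10⁻³ m·K)/(1.0635×10⁻³ m) = 2.725 K.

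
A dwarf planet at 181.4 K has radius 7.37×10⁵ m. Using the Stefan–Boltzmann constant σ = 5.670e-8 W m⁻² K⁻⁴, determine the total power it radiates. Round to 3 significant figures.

Surface area A = 4πR² = 4π(7.37×10⁵ m)² = 6.82566×10¹² m².
P = σAT⁴ = 5.670×10⁻⁸ × 6.82566×10¹² × (181.4)⁴ = 4.19×10¹⁴ W.

P ≈ 4.19×10¹⁴ W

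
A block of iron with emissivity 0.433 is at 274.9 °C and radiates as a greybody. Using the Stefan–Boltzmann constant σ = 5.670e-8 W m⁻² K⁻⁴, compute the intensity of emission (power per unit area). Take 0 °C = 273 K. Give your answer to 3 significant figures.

I ≈ 2.21×10³ W/m²

T = 274.9 °C + 273 = 547.9 K.
Stefan–Boltzmann: I = εσT⁴ = 0.433 × 5.670×10⁻⁸ × (547.9)⁴ = 2.21×10³ W/m².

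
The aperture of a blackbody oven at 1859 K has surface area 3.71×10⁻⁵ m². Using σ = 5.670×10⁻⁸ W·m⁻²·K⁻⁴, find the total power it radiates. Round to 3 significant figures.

P ≈ 25.1 W

Area A = 3.71×10⁻⁵ m².
P = σAT⁴ = 5.670×10⁻⁸ × 3.71×10⁻⁵ × (1859)⁴ = 25.1 W.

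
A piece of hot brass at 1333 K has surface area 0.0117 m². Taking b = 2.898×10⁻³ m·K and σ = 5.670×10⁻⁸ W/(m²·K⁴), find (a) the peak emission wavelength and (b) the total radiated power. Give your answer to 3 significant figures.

λ_max ≈ 2.17 μm; P ≈ 2.09×10³ W

(a) λ_max = b/T = 2.898×10⁻³/1333 = 2.174×10⁻⁶ m = 2.17 μm.
Area A = 0.0117 m².
(b) P = σAT⁴ = 5.670×10⁻⁸×0.0117×(1333)⁴ = 2.09×10³ W.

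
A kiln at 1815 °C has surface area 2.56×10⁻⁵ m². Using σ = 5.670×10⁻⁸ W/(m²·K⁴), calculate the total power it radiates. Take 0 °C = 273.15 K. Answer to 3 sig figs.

T = 1815 °C + 273.15 = 2088.15 K.
Area A = 2.56×10⁻⁵ m².
P = σAT⁴ = 5.670×10⁻⁸ × 2.56×10⁻⁵ × (2088.15)⁴ = 27.6 W.

P ≈ 27.6 W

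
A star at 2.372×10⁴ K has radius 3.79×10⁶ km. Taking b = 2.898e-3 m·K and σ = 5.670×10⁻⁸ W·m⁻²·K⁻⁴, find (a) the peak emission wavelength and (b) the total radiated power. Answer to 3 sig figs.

λ_max ≈ 122 nm; P ≈ 3.24×10³⁰ W

(a) λ_max = b/T = 2.898×10⁻³/2.372×10⁴ = 1.222×10⁻⁷ m = 122 nm.
Surface area A = 4πR² = 4π(3.79×10⁹ m)² = 1.80505×10²⁰ m².
(b) P = σAT⁴ = 5.670×10⁻⁸×1.80505×10²⁰×(2.372×10⁴)⁴ = 3.24×10³⁰ W.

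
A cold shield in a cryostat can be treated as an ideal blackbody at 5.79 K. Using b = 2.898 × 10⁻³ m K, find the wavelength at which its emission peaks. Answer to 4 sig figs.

λ_max ≈ 5.005×10⁻⁴ m

Wien's displacement law: λ_max = b/T = (2.898×10⁻³ m·K)/(5.79 K) = 5.0052×10⁻⁴ m.
That is 5.005×10⁻⁴ m, in the infrared range.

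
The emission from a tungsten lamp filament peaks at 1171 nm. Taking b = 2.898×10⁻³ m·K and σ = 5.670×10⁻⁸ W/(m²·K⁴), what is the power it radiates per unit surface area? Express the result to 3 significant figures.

I ≈ 2.13×10⁶ W/m²

Wien's law: T = b/λ_max = 2.898×10⁻³/1.171×10⁻⁶ = 2474.81 K.
Then I = σT⁴ = 5.670×10⁻⁸×(2474.81)⁴ = 2.13×10⁶ W/m².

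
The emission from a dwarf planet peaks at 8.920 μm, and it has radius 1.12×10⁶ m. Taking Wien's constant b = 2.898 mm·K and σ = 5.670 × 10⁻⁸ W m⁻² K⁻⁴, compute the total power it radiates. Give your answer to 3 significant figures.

Wien's law: T = b/λ_max = 2.898×10⁻³/8.920×10⁻⁶ = 324.888 K.
Surface area A = 4πR² = 4π(1.12×10⁶ m)² = 1.57633×10¹³ m².
Then P = σAT⁴ = 5.670×10⁻⁸×1.57633×10¹³×(324.888)⁴ = 9.96×10¹⁵ W.

P ≈ 9.96×10¹⁵ W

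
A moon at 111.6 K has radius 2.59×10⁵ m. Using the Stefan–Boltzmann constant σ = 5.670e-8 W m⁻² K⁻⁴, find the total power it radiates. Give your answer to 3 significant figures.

P ≈ 7.41×10¹² W

Surface area A = 4πR² = 4π(2.59×10⁵ m)² = 8.42965×10¹¹ m².
P = σAT⁴ = 5.670×10⁻⁸ × 8.42965×10¹¹ × (111.6)⁴ = 7.41×10¹² W.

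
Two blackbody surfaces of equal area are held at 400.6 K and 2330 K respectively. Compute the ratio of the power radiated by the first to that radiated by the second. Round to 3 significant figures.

With equal areas, P₁/P₂ = (T₁/T₂)⁴ = (400.6/2330)⁴ = 8.74×10⁻⁴.

P₁/P₂ ≈ 8.74×10⁻⁴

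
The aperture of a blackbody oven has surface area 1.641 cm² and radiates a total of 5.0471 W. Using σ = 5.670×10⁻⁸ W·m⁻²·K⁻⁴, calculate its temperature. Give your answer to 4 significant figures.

T ≈ 858.2 K

Area A = 1.641 cm² = 1.641×10⁻⁴ m².
P = σAT⁴ ⇒ T = (P/(σA))^(1/4) = (5.0471/(5.670×10⁻⁸×1.641×10⁻⁴))^(1/4) = 858.2 K.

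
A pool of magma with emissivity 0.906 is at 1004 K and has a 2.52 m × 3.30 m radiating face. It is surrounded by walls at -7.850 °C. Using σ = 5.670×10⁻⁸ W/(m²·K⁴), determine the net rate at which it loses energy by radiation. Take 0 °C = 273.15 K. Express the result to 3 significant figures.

Surroundings: T = -7.850 °C + 273.15 = 265.300 K.
Area A = 2.52 × 3.30 = 8.316 m².
Net radiated power P_net = εσA(T⁴ − T₀⁴) = 0.906×5.670×10⁻⁸×8.316×(1004⁴ − 265.300⁴).
T⁴ − T₀⁴ = 1.01610×10¹² − 4.95392×10⁹ = 1.01115×10¹² K⁴, so P_net = 4.32×10⁵ W.

Net loss ≈ 4.32×10⁵ W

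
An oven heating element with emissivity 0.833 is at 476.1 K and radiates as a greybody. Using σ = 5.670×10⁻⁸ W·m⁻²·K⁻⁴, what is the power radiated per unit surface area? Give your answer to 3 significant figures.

I ≈ 2.43×10³ W/m²

Stefan–Boltzmann: I = εσT⁴ = 0.833 × 5.670×10⁻⁸ × (476.1)⁴ = 2.43×10³ W/m².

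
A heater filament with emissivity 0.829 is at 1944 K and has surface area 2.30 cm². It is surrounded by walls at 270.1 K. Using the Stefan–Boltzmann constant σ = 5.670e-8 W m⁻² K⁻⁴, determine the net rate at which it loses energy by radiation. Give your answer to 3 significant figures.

Area A = 2.30 cm² = 2.30×10⁻⁴ m².
Net radiated power P_net = εσA(T⁴ − T₀⁴) = 0.829×5.670×10⁻⁸×2.30×10⁻⁴×(1944⁴ − 270.1⁴).
T⁴ − T₀⁴ = 1.42819×10¹³ − 5.32229×10⁹ = 1.42766×10¹³ K⁴, so P_net = 154 W.

Net loss ≈ 154 W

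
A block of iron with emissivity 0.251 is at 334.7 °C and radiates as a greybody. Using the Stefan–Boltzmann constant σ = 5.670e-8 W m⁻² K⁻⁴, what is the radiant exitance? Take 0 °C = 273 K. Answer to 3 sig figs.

T = 334.7 °C + 273 = 607.7 K.
Stefan–Boltzmann: I = εσT⁴ = 0.251 × 5.670×10⁻⁸ × (607.7)⁴ = 1.94×10³ W/m².

I ≈ 1.94×10³ W/m²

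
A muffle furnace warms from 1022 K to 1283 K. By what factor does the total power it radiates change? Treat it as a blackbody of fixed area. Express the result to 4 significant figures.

P ∝ T⁴, so P₂/P₁ = (T₂/T₁)⁴ = (1283/1022)⁴ = (1.25538)⁴ = 2.484.

P₂/P₁ ≈ 2.484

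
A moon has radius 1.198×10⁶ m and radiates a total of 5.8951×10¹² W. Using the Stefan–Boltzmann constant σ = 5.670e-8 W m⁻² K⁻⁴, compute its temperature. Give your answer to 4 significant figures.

Surface area A = 4πR² = 4π(1.198×10⁶ m)² = 1.80353×10¹³ m².
P = σAT⁴ ⇒ T = (P/(σA))^(1/4) = (5.8951×10¹²/(5.670×10⁻⁸×1.80353×10¹³))^(1/4) = 49.00 K.

T ≈ 49.00 K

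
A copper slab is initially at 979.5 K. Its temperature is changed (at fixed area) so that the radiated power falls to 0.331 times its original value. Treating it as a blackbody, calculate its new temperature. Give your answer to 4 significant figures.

T₂ ≈ 743.0 K

P ∝ T⁴, so T₂/T₁ = (P₂/P₁)^(1/4) = (0.331)^(1/4) = 0.758502.
T₂ = 979.5 × 0.758502 = 743.0 K.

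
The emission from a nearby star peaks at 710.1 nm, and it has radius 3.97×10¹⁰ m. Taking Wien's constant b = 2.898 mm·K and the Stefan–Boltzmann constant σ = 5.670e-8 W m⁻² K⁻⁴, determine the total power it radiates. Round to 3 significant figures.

P ≈ 3.12×10²⁹ W

Wien's law: T = b/λ_max = 2.898×10⁻³/7.101×10⁻⁷ = 4081.12 K.
Surface area A = 4πR² = 4π(3.97×10¹⁰ m)² = 1.98057×10²² m².
Then P = σAT⁴ = 5.670×10⁻⁸×1.98057×10²²×(4081.12)⁴ = 3.12×10²⁹ W.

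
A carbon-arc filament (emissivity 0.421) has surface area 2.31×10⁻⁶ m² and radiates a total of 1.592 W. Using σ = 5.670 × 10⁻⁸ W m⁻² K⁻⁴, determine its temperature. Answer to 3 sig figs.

Area A = 2.31×10⁻⁶ m².
P = εσAT⁴ ⇒ T = (P/(εσA))^(1/4) = (1.592/(0.421×5.670×10⁻⁸×2.31×10⁻⁶))^(1/4) = 2.32×10³ K.

T ≈ 2.32×10³ K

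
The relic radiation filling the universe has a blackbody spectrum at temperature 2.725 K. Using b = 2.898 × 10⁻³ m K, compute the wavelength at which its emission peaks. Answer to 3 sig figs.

λ_max ≈ 1.06×10⁻³ m

Wien's displacement law: λ_max = b/T = (2.898×10⁻³ m·K)/(2.725 K) = 1.063×10⁻³ m.
That is 1.06×10⁻³ m, in the microwave range.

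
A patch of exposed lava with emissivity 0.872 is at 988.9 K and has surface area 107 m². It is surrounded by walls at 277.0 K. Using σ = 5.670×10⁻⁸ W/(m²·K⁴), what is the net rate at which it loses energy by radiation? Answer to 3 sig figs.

Area A = 107 m².
Net radiated power P_net = εσA(T⁴ − T₀⁴) = 0.872×5.670×10⁻⁸×107×(988.9⁴ − 277.0⁴).
T⁴ − T₀⁴ = 9.56334×10¹¹ − 5.88734×10⁹ = 9.50447×10¹¹ K⁴, so P_net = 5.03×10⁶ W.

Net loss ≈ 5.03×10⁶ W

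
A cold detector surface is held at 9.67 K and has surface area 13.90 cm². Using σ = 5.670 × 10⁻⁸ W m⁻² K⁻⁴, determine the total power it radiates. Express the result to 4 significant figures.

P ≈ 6.891×10⁻⁷ W

Area A = 13.90 cm² = 1.390×10⁻³ m².
P = σAT⁴ = 5.670×10⁻⁸ × 1.390×10⁻³ × (9.67)⁴ = 6.891×10⁻⁷ W.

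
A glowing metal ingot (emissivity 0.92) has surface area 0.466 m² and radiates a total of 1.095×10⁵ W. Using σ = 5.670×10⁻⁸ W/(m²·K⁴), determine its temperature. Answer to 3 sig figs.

Area A = 0.466 m².
P = εσAT⁴ ⇒ T = (P/(εσA))^(1/4) = (1.095×10⁵/(0.92×5.670×10⁻⁸×0.466))^(1/4) = 1.46×10³ K.

T ≈ 1.46×10³ K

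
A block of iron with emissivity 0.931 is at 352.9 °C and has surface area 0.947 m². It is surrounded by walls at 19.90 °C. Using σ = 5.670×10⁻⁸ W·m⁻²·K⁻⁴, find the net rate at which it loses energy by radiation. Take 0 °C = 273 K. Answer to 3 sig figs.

Net loss ≈ 7.30×10³ W

T = 352.9 °C + 273 = 625.9 K.
Surroundings: T = 19.90 °C + 273 = 292.90 K.
Area A = 0.947 m².
Net radiated power P_net = εσA(T⁴ − T₀⁴) = 0.931×5.670×10⁻⁸×0.947×(625.9⁴ − 292.90⁴).
T⁴ − T₀⁴ = 1.53469×10¹¹ − 7.35999×10⁹ = 1.46109×10¹¹ K⁴, so P_net = 7.30×10³ W.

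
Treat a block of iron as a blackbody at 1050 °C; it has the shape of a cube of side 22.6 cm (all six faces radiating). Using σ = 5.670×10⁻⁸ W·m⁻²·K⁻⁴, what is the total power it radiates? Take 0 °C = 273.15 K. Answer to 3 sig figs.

P ≈ 5.33×10⁴ W

T = 1050 °C + 273.15 = 1323.15 K.
Area A = 6s² = 6×(0.226 m)² = 0.306456 m².
P = σAT⁴ = 5.670×10⁻⁸ × 0.306456 × (1323.15)⁴ = 5.33×10⁴ W.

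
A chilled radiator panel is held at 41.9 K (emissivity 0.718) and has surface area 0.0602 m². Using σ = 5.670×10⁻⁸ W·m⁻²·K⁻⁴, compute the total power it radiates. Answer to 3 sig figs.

Area A = 0.0602 m².
P = εσAT⁴ = 0.718 × 5.670×10⁻⁸ × 0.0602 × (41.9)⁴ = 7.55×10⁻³ W.

P ≈ 7.55×10⁻³ W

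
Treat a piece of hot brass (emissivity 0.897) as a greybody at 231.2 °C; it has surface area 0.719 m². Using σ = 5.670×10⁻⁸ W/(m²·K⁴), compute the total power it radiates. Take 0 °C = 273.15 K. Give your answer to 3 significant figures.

P ≈ 2.37×10³ W

T = 231.2 °C + 273.15 = 504.35 K.
Area A = 0.719 m².
P = εσAT⁴ = 0.897 × 5.670×10⁻⁸ × 0.719 × (504.35)⁴ = 2.37×10³ W.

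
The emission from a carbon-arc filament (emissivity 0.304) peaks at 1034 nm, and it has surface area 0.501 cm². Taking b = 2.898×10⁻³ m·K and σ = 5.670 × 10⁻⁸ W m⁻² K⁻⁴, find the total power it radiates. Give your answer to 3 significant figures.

P ≈ 53.3 W

Wien's law: T = b/λ_max = 2.898×10⁻³/1.034×10⁻⁶ = 2802.71 K.
Area A = 0.501 cm² = 5.01×10⁻⁵ m².
Then P = εσAT⁴ = 0.304×5.670×10⁻⁸×5.01×10⁻⁵×(2802.71)⁴ = 53.3 W.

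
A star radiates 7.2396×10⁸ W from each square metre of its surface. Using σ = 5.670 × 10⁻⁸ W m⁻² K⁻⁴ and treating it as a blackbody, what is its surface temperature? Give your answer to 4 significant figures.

I = σT⁴, so T = (I/σ)^(1/4) = (7.2396×10⁸/(5.670×10⁻⁸))^(1/4) = 1.063×10⁴ K.

T ≈ 1.063×10⁴ K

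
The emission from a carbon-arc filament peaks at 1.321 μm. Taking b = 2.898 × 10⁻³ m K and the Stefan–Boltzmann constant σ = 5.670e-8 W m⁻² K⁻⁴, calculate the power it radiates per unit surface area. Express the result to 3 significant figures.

I ≈ 1.31×10⁶ W/m²

Wien's law: T = b/λ_max = 2.898×10⁻³/1.321×10⁻⁶ = 2193.79 K.
Then I = σT⁴ = 5.670×10⁻⁸×(2193.79)⁴ = 1.31×10⁶ W/m².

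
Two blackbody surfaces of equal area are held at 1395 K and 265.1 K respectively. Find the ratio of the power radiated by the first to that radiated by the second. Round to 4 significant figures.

P₁/P₂ ≈ 766.8

With equal areas, P₁/P₂ = (T₁/T₂)⁴ = (1395/265.1)⁴ = 766.8.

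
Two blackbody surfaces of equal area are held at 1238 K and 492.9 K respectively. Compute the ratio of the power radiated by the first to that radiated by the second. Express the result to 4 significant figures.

With equal areas, P₁/P₂ = (T₁/T₂)⁴ = (1238/492.9)⁴ = 39.80.

P₁/P₂ ≈ 39.80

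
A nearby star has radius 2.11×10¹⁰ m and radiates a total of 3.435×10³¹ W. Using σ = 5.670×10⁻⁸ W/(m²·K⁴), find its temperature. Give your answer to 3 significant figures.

T ≈ 1.81×10⁴ K

Surface area A = 4πR² = 4π(2.11×10¹⁰ m)² = 5.59467×10²¹ m².
P = σAT⁴ ⇒ T = (P/(σA))^(1/4) = (3.435×10³¹/(5.670×10⁻⁸×5.59467×10²¹))^(1/4) = 1.81×10⁴ K.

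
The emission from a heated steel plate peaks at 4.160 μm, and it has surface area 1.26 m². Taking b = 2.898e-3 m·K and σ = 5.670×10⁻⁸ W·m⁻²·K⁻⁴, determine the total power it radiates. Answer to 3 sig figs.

P ≈ 1.68×10⁴ W

Wien's law: T = b/λ_max = 2.898×10⁻³/4.160×10⁻⁶ = 696.635 K.
Area A = 1.26 m².
Then P = σAT⁴ = 5.670×10⁻⁸×1.26×(696.635)⁴ = 1.68×10⁴ W.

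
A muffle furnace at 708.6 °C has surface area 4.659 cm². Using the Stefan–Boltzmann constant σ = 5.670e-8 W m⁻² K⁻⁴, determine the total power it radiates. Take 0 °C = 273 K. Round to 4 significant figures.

T = 708.6 °C + 273 = 981.6 K.
Area A = 4.659 cm² = 4.659×10⁻⁴ m².
P = σAT⁴ = 5.670×10⁻⁸ × 4.659×10⁻⁴ × (981.6)⁴ = 24.53 W.

P ≈ 24.53 W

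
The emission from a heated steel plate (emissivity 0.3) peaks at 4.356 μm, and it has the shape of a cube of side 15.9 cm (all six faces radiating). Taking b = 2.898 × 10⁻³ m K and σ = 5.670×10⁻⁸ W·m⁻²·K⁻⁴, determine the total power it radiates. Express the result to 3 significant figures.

P ≈ 505 W

Wien's law: T = b/λ_max = 2.898×10⁻³/4.356×10⁻⁶ = 665.289 K.
Area A = 6s² = 6×(0.159 m)² = 0.151686 m².
Then P = εσAT⁴ = 0.3×5.670×10⁻⁸×0.151686×(665.289)⁴ = 505 W.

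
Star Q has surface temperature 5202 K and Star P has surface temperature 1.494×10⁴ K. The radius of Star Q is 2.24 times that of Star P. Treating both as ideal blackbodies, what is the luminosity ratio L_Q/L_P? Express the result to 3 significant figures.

L ∝ R²T⁴, so L_Q/L_P = (R_Q/R_P)²(T_Q/T_P)⁴ = (2.24)² × (5202/1.494×10⁴)⁴ = 5.0176 × 0.0146987 = 0.0738.

L_Q/L_P ≈ 0.0738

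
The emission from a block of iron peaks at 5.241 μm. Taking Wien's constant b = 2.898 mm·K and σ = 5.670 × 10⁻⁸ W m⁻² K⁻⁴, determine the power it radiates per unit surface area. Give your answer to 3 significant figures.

Wien's law: T = b/λ_max = 2.898×10⁻³/5.241×10⁻⁶ = 552.948 K.
Then I = σT⁴ = 5.670×10⁻⁸×(552.948)⁴ = 5.30×10³ W/m².

I ≈ 5.30×10³ W/m²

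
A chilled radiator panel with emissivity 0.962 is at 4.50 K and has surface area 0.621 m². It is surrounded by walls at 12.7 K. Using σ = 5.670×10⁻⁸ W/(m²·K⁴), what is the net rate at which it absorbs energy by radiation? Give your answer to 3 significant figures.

Net gain ≈ 8.67×10⁻⁴ W

Area A = 0.621 m².
Net radiated power P_net = εσA(T⁴ − T₀⁴) = 0.962×5.670×10⁻⁸×0.621×(4.50⁴ − 12.7⁴).
T⁴ − T₀⁴ = 410.062 − 26014.5 = -25604.4 K⁴, so P_net = -8.67×10⁻⁴ W — negative, meaning a net gain of 8.67×10⁻⁴ W.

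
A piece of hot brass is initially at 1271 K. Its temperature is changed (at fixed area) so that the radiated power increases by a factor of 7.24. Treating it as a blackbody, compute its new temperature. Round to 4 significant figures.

P ∝ T⁴, so T₂/T₁ = (P₂/P₁)^(1/4) = (7.24)^(1/4) = 1.64034.
T₂ = 1271 × 1.64034 = 2085 K.

T₂ ≈ 2085 K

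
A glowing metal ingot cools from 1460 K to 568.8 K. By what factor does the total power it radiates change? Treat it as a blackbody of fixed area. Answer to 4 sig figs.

P₂/P₁ ≈ 0.02304

P ∝ T⁴, so P₂/P₁ = (T₂/T₁)⁴ = (568.8/1460)⁴ = (0.389589)⁴ = 0.02304.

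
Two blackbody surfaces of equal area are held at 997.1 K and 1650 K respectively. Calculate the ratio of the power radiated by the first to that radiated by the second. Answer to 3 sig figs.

P₁/P₂ ≈ 0.133

With equal areas, P₁/P₂ = (T₁/T₂)⁴ = (997.1/1650)⁴ = 0.133.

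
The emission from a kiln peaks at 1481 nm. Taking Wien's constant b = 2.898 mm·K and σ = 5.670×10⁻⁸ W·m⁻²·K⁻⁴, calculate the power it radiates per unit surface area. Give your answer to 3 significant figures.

I ≈ 8.31×10⁵ W/m²

Wien's law: T = b/λ_max = 2.898×10⁻³/1.481×10⁻⁶ = 1956.79 K.
Then I = σT⁴ = 5.670×10⁻⁸×(1956.79)⁴ = 8.31×10⁵ W/m².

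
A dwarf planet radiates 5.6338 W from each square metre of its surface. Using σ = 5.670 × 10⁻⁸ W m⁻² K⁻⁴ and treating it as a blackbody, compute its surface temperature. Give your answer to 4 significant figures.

I = σT⁴, so T = (I/σ)^(1/4) = (5.6338/(5.670×10⁻⁸))^(1/4) = 99.84 K.

T ≈ 99.84 K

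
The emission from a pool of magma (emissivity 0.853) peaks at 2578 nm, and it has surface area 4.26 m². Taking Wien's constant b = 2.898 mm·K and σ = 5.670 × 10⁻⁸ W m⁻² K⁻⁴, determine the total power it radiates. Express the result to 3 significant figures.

P ≈ 3.29×10⁵ W

Wien's law: T = b/λ_max = 2.898×10⁻³/2.578×10⁻⁶ = 1124.13 K.
Area A = 4.26 m².
Then P = εσAT⁴ = 0.853×5.670×10⁻⁸×4.26×(1124.13)⁴ = 3.29×10⁵ W.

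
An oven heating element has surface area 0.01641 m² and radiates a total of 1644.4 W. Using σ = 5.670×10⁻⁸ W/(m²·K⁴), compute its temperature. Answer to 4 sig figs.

T ≈ 1153 K

Area A = 0.01641 m².
P = σAT⁴ ⇒ T = (P/(σA))^(1/4) = (1644.4/(5.670×10⁻⁸×0.01641))^(1/4) = 1153 K.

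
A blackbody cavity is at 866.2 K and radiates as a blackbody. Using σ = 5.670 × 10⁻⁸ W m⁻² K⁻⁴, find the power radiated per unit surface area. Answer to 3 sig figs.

Stefan–Boltzmann: I = σT⁴ = 5.670×10⁻⁸ × (866.2)⁴ = 3.19×10⁴ W/m².

I ≈ 3.19×10⁴ W/m²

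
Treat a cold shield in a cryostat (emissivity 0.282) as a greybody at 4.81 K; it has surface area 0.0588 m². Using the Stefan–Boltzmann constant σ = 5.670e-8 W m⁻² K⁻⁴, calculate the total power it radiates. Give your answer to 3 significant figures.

P ≈ 5.03×10⁻⁷ W

Area A = 0.0588 m².
P = εσAT⁴ = 0.282 × 5.670×10⁻⁸ × 0.0588 × (4.81)⁴ = 5.03×10⁻⁷ W.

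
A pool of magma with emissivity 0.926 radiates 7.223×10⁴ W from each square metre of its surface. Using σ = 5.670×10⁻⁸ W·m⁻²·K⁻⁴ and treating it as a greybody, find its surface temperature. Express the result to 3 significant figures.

T ≈ 1.08×10³ K

I = εσT⁴, so T = (I/εσ)^(1/4) = (7.223×10⁴/(0.926×5.670×10⁻⁸))^(1/4) = 1.08×10³ K.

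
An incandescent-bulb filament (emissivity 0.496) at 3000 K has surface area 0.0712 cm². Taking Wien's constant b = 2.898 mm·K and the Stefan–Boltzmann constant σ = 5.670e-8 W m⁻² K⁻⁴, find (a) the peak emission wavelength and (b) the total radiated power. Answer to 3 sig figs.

(a) λ_max = b/T = 2.898×10⁻³/3000 = 9.660×10⁻⁷ m = 966 nm.
Area A = 0.0712 cm² = 7.12×10⁻⁶ m².
(b) P = εσAT⁴ = 0.496×5.670×10⁻⁸×7.12×10⁻⁶×(3000)⁴ = 16.2 W.

λ_max ≈ 966 nm; P ≈ 16.2 W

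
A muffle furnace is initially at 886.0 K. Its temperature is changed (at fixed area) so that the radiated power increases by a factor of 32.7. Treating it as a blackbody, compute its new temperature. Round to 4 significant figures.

P ∝ T⁴, so T₂/T₁ = (P₂/P₁)^(1/4) = (32.7)^(1/4) = 2.39132.
T₂ = 886.0 × 2.39132 = 2119 K.

T₂ ≈ 2119 K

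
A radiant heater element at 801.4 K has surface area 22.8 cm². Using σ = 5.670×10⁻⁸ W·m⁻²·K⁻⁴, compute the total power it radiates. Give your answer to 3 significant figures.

Area A = 22.8 cm² = 2.28×10⁻³ m².
P = σAT⁴ = 5.670×10⁻⁸ × 2.28×10⁻³ × (801.4)⁴ = 53.3 W.

P ≈ 53.3 W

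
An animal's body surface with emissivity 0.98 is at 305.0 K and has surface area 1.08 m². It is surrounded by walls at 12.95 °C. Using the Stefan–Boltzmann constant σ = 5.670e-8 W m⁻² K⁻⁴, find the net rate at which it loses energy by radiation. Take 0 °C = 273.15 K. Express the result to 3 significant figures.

Surroundings: T = 12.95 °C + 273.15 = 286.10 K.
Area A = 1.08 m².
Net radiated power P_net = εσA(T⁴ − T₀⁴) = 0.98×5.670×10⁻⁸×1.08×(305.0⁴ − 286.10⁴).
T⁴ − T₀⁴ = 8.65365×10⁹ − 6.69995×10⁹ = 1.95370×10⁹ K⁴, so P_net = 117 W.

Net loss ≈ 117 W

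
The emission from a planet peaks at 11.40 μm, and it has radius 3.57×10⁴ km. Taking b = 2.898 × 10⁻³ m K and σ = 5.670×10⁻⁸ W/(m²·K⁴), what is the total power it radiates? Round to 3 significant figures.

Wien's law: T = b/λ_max = 2.898×10⁻³/1.140×10⁻⁵ = 254.211 K.
Surface area A = 4πR² = 4π(3.57×10⁷ m)² = 1.60157×10¹⁶ m².
Then P = σAT⁴ = 5.670×10⁻⁸×1.60157×10¹⁶×(254.211)⁴ = 3.79×10¹⁸ W.

P ≈ 3.79×10¹⁸ W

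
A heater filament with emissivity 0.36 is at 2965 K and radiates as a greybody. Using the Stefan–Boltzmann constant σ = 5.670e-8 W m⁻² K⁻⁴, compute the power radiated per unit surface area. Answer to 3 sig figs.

I ≈ 1.58×10⁶ W/m²

Stefan–Boltzmann: I = εσT⁴ = 0.36 × 5.670×10⁻⁸ × (2965)⁴ = 1.58×10⁶ W/m².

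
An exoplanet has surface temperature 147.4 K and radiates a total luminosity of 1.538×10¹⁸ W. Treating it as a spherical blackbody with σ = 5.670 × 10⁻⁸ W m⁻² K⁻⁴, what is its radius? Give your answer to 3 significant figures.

L = 4πR²σT⁴ ⇒ R = √(L/(4πσT⁴)).
σT⁴ = 26.7654 W/m², so R = √(1.538×10¹⁸/(4π×26.7654)) = 6.76×10⁷ m.

R ≈ 6.76×10⁷ m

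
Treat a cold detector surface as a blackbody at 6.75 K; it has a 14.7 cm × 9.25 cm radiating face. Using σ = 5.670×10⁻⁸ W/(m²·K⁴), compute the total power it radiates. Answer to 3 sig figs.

P ≈ 1.60×10⁻⁶ W

Area A = 0.147 × 0.0925 = 0.0135975 m².
P = σAT⁴ = 5.670×10⁻⁸ × 0.0135975 × (6.75)⁴ = 1.60×10⁻⁶ W.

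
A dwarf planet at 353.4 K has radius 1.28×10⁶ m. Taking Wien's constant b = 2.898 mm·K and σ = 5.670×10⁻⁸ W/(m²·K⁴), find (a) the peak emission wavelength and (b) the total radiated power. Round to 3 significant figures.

λ_max ≈ 8.20 μm; P ≈ 1.82×10¹⁶ W

(a) λ_max = b/T = 2.898×10⁻³/353.4 = 8.200×10⁻⁶ m = 8.20 μm.
Surface area A = 4πR² = 4π(1.28×10⁶ m)² = 2.05887×10¹³ m².
(b) P = σAT⁴ = 5.670×10⁻⁸×2.05887×10¹³×(353.4)⁴ = 1.82×10¹⁶ W.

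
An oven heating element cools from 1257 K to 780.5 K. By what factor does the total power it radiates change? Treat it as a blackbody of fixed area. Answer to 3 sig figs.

P ∝ T⁴, so P₂/P₁ = (T₂/T₁)⁴ = (780.5/1257)⁴ = (0.620923)⁴ = 0.149.

P₂/P₁ ≈ 0.149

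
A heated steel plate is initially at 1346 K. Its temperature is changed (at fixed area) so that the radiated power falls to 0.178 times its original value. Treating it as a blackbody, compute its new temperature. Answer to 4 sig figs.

P ∝ T⁴, so T₂/T₁ = (P₂/P₁)^(1/4) = (0.178)^(1/4) = 0.649539.
T₂ = 1346 × 0.649539 = 874.3 K.

T₂ ≈ 874.3 K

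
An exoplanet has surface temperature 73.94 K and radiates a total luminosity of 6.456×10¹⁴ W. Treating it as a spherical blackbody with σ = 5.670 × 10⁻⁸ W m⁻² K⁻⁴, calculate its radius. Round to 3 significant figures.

L = 4πR²σT⁴ ⇒ R = √(L/(4πσT⁴)).
σT⁴ = 1.69473 W/m², so R = √(6.456×10¹⁴/(4π×1.69473)) = 5.51×10⁶ m.

R ≈ 5.51×10⁶ m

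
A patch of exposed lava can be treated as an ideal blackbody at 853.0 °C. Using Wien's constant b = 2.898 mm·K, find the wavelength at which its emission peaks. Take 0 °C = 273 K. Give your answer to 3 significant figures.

λ_max ≈ 2.57×10³ nm

T = 853.0 °C + 273 = 1126.0 K.
Wien's displacement law: λ_max = b/T = (2.898×10⁻³ m·K)/(1126.0 K) = 2.574×10⁻⁶ m.
That is 2.57×10³ nm, in the infrared range.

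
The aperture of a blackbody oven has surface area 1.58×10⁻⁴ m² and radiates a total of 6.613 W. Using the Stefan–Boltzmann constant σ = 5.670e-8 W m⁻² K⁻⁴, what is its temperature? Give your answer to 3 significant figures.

T ≈ 927 K

Area A = 1.58×10⁻⁴ m².
P = σAT⁴ ⇒ T = (P/(σA))^(1/4) = (6.613/(5.670×10⁻⁸×1.58×10⁻⁴))^(1/4) = 927 K.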